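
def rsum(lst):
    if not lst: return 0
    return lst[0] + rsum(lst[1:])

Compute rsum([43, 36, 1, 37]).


rsum([43, 36, 1, 37]) = 43 + rsum([36, 1, 37])
rsum([36, 1, 37]) = 36 + rsum([1, 37])
rsum([1, 37]) = 1 + rsum([37])
rsum([37]) = 37 + rsum([])
rsum([]) = 0  (base case)
Total: 43 + 36 + 1 + 37 + 0 = 117

117


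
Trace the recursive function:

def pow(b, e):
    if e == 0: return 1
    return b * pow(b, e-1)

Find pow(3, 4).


pow(3, 4)
= 3 * pow(3, 3)
= 3 * 3 * pow(3, 2)
= 3 * 3 * 3 * pow(3, 1)
= 3 * 3 * 3 * 3 * pow(3, 0)
= 3 * 3 * 3 * 3 * 1
= 81

81


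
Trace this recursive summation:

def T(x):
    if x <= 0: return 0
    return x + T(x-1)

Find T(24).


T(24)
= 24 + 23 + 22 + 21 + 20 + 19 + 18 + 17 + 16 + 15 + 14 + 13 + 12 + 11 + 10 + 9 + 8 + 7 + 6 + 5 + 4 + 3 + 2 + 1 + T(0)
= 24 + 23 + 22 + 21 + 20 + 19 + 18 + 17 + 16 + 15 + 14 + 13 + 12 + 11 + 10 + 9 + 8 + 7 + 6 + 5 + 4 + 3 + 2 + 1 + 0
= 300

300


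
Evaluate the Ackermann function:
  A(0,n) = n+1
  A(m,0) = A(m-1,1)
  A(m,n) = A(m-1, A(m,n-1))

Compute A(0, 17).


A(0, 17) = 18
Result: A(0, 17) = 18

18


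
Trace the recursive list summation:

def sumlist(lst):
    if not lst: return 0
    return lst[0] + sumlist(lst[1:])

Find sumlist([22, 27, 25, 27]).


sumlist([22, 27, 25, 27]) = 22 + sumlist([27, 25, 27])
sumlist([27, 25, 27]) = 27 + sumlist([25, 27])
sumlist([25, 27]) = 25 + sumlist([27])
sumlist([27]) = 27 + sumlist([])
sumlist([]) = 0  (base case)
Total: 22 + 27 + 25 + 27 + 0 = 101

101


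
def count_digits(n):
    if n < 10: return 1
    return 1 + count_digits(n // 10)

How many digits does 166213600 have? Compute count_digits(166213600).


count_digits(166213600) = 1 + count_digits(16621360)
count_digits(16621360) = 1 + count_digits(1662136)
count_digits(1662136) = 1 + count_digits(166213)
count_digits(166213) = 1 + count_digits(16621)
count_digits(16621) = 1 + count_digits(1662)
count_digits(1662) = 1 + count_digits(166)
count_digits(166) = 1 + count_digits(16)
count_digits(16) = 1 + count_digits(1)
count_digits(1) = 1  (base case: 1 < 10)
Unwinding: 1 + 1 + 1 + 1 + 1 + 1 + 1 + 1 + 1 = 9

9


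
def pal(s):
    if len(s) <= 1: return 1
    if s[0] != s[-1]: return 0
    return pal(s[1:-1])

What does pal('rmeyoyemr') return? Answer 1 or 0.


pal('rmeyoyemr'): s[0]='r' == s[-1]='r' -> check pal('meyoyem')
pal('meyoyem'): s[0]='m' == s[-1]='m' -> check pal('eyoye')
pal('eyoye'): s[0]='e' == s[-1]='e' -> check pal('yoy')
pal('yoy'): s[0]='y' == s[-1]='y' -> check pal('o')
pal('o'): len <= 1 -> return 1  (base case)
Result: 1 (palindrome)

1


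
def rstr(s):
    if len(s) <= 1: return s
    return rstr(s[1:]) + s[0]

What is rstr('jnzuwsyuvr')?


rstr('jnzuwsyuvr') = rstr('nzuwsyuvr') + 'j'
rstr('nzuwsyuvr') = rstr('zuwsyuvr') + 'n'
rstr('zuwsyuvr') = rstr('uwsyuvr') + 'z'
rstr('uwsyuvr') = rstr('wsyuvr') + 'u'
rstr('wsyuvr') = rstr('syuvr') + 'w'
rstr('syuvr') = rstr('yuvr') + 's'
rstr('yuvr') = rstr('uvr') + 'y'
rstr('uvr') = rstr('vr') + 'u'
rstr('vr') = rstr('r') + 'v'
rstr('r') = 'r'  (base case)
Concatenating: 'r' + 'v' + 'u' + 'y' + 's' + 'w' + 'u' + 'z' + 'n' + 'j' = 'rvuyswuznj'

rvuyswuznj


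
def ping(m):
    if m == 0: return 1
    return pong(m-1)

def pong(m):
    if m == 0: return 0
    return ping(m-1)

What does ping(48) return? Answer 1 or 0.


ping(48) = pong(47)
pong(47) = ping(46)
ping(46) = pong(45)
pong(45) = ping(44)
ping(44) = pong(43)
pong(43) = ping(42)
ping(42) = pong(41)
pong(41) = ping(40)
ping(40) = pong(39)
pong(39) = ping(38)
ping(38) = pong(37)
pong(37) = ping(36)
ping(36) = pong(35)
pong(35) = ping(34)
ping(34) = pong(33)
pong(33) = ping(32)
ping(32) = pong(31)
pong(31) = ping(30)
ping(30) = pong(29)
pong(29) = ping(28)
ping(28) = pong(27)
pong(27) = ping(26)
ping(26) = pong(25)
pong(25) = ping(24)
ping(24) = pong(23)
pong(23) = ping(22)
ping(22) = pong(21)
pong(21) = ping(20)
ping(20) = pong(19)
pong(19) = ping(18)
ping(18) = pong(17)
pong(17) = ping(16)
ping(16) = pong(15)
pong(15) = ping(14)
ping(14) = pong(13)
pong(13) = ping(12)
ping(12) = pong(11)
pong(11) = ping(10)
ping(10) = pong(9)
pong(9) = ping(8)
ping(8) = pong(7)
pong(7) = ping(6)
ping(6) = pong(5)
pong(5) = ping(4)
ping(4) = pong(3)
pong(3) = ping(2)
ping(2) = pong(1)
pong(1) = ping(0)
ping(0) = 1  (base case)
Result: 1

1


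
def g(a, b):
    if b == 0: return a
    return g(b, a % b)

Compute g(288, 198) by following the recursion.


g(288, 198) = g(198, 90)
g(198, 90) = g(90, 18)
g(90, 18) = g(18, 0)
g(18, 0) = 18  (base case)

18


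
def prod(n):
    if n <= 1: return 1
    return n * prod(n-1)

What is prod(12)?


prod(12)
= 12 * prod(11)
= 12 * 11 * prod(10)
= 12 * 11 * 10 * prod(9)
= 12 * 11 * 10 * 9 * prod(8)
= 12 * 11 * 10 * 9 * 8 * prod(7)
= 12 * 11 * 10 * 9 * 8 * 7 * prod(6)
= 12 * 11 * 10 * 9 * 8 * 7 * 6 * prod(5)
= 12 * 11 * 10 * 9 * 8 * 7 * 6 * 5 * prod(4)
= 12 * 11 * 10 * 9 * 8 * 7 * 6 * 5 * 4 * prod(3)
= 12 * 11 * 10 * 9 * 8 * 7 * 6 * 5 * 4 * 3 * prod(2)
= 12 * 11 * 10 * 9 * 8 * 7 * 6 * 5 * 4 * 3 * 2 * prod(1)
= 12 * 11 * 10 * 9 * 8 * 7 * 6 * 5 * 4 * 3 * 2 * 1
= 479001600

479001600


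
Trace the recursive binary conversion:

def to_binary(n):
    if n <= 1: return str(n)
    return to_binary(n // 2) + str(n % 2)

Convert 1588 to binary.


to_binary(1588) = to_binary(794) + '0'
to_binary(794) = to_binary(397) + '0'
to_binary(397) = to_binary(198) + '1'
to_binary(198) = to_binary(99) + '0'
to_binary(99) = to_binary(49) + '1'
to_binary(49) = to_binary(24) + '1'
to_binary(24) = to_binary(12) + '0'
to_binary(12) = to_binary(6) + '0'
to_binary(6) = to_binary(3) + '0'
to_binary(3) = to_binary(1) + '1'
to_binary(1) = '1'  (base case)
Concatenating: '1' + '1' + '0' + '0' + '0' + '1' + '1' + '0' + '1' + '0' + '0' = '11000110100'

11000110100


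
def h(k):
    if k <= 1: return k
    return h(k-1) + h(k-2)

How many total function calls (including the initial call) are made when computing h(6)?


Let C(n) = total calls for h(n)
C(0) = 1, C(1) = 1
C(2) = 1 + C(1) + C(0) = 1 + 1 + 1 = 3
C(3) = 1 + C(2) + C(1) = 1 + 3 + 1 = 5
C(4) = 1 + C(3) + C(2) = 1 + 5 + 3 = 9
C(5) = 1 + C(4) + C(3) = 1 + 9 + 5 = 15
C(6) = 1 + C(5) + C(4) = 1 + 15 + 9 = 25

25


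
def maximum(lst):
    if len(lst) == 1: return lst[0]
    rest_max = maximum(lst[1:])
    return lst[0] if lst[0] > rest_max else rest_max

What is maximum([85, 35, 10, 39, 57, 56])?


maximum([85, 35, 10, 39, 57, 56]): compare 85 with maximum([35, 10, 39, 57, 56])
maximum([35, 10, 39, 57, 56]): compare 35 with maximum([10, 39, 57, 56])
maximum([10, 39, 57, 56]): compare 10 with maximum([39, 57, 56])
maximum([39, 57, 56]): compare 39 with maximum([57, 56])
maximum([57, 56]): compare 57 with maximum([56])
maximum([56]) = 56  (base case)
Compare 57 with 56 -> 57
Compare 39 with 57 -> 57
Compare 10 with 57 -> 57
Compare 35 with 57 -> 57
Compare 85 with 57 -> 85

85


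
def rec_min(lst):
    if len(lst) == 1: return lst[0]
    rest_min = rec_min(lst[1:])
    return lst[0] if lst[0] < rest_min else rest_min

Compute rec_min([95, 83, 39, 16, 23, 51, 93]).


rec_min([95, 83, 39, 16, 23, 51, 93]): compare 95 with rec_min([83, 39, 16, 23, 51, 93])
rec_min([83, 39, 16, 23, 51, 93]): compare 83 with rec_min([39, 16, 23, 51, 93])
rec_min([39, 16, 23, 51, 93]): compare 39 with rec_min([16, 23, 51, 93])
rec_min([16, 23, 51, 93]): compare 16 with rec_min([23, 51, 93])
rec_min([23, 51, 93]): compare 23 with rec_min([51, 93])
rec_min([51, 93]): compare 51 with rec_min([93])
rec_min([93]) = 93  (base case)
Compare 51 with 93 -> 51
Compare 23 with 51 -> 23
Compare 16 with 23 -> 16
Compare 39 with 16 -> 16
Compare 83 with 16 -> 16
Compare 95 with 16 -> 16

16


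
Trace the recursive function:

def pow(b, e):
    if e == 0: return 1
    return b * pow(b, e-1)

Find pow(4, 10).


pow(4, 10)
= 4 * pow(4, 9)
= 4 * 4 * pow(4, 8)
= 4 * 4 * 4 * pow(4, 7)
= 4 * 4 * 4 * 4 * pow(4, 6)
= 4 * 4 * 4 * 4 * 4 * pow(4, 5)
= 4 * 4 * 4 * 4 * 4 * 4 * pow(4, 4)
= 4 * 4 * 4 * 4 * 4 * 4 * 4 * pow(4, 3)
= 4 * 4 * 4 * 4 * 4 * 4 * 4 * 4 * pow(4, 2)
= 4 * 4 * 4 * 4 * 4 * 4 * 4 * 4 * 4 * pow(4, 1)
= 4 * 4 * 4 * 4 * 4 * 4 * 4 * 4 * 4 * 4 * pow(4, 0)
= 4 * 4 * 4 * 4 * 4 * 4 * 4 * 4 * 4 * 4 * 1
= 1048576

1048576


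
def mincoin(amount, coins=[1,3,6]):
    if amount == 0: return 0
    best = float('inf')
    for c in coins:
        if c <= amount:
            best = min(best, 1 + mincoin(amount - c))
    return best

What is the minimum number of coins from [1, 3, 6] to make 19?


Building up with DP:
mincoin(0) = 0
mincoin(1) = min(1+mincoin(0)=1+0=1) = 1
mincoin(2) = min(1+mincoin(1)=1+1=2) = 2
mincoin(3) = min(1+mincoin(2)=1+2=3, 1+mincoin(0)=1+0=1) = 1
mincoin(4) = min(1+mincoin(3)=1+1=2, 1+mincoin(1)=1+1=2) = 2
mincoin(5) = min(1+mincoin(4)=1+2=3, 1+mincoin(2)=1+2=3) = 3
mincoin(6) = min(1+mincoin(5)=1+3=4, 1+mincoin(3)=1+1=2, 1+mincoin(0)=1+0=1) = 1
mincoin(7) = min(1+mincoin(6)=1+1=2, 1+mincoin(4)=1+2=3, 1+mincoin(1)=1+1=2) = 2
mincoin(8) = min(1+mincoin(7)=1+2=3, 1+mincoin(5)=1+3=4, 1+mincoin(2)=1+2=3) = 3
mincoin(9) = min(1+mincoin(8)=1+3=4, 1+mincoin(6)=1+1=2, 1+mincoin(3)=1+1=2) = 2
mincoin(10) = min(1+mincoin(9)=1+2=3, 1+mincoin(7)=1+2=3, 1+mincoin(4)=1+2=3) = 3
mincoin(11) = min(1+mincoin(10)=1+3=4, 1+mincoin(8)=1+3=4, 1+mincoin(5)=1+3=4) = 4
mincoin(12) = min(1+mincoin(11)=1+4=5, 1+mincoin(9)=1+2=3, 1+mincoin(6)=1+1=2) = 2
mincoin(13) = min(1+mincoin(12)=1+2=3, 1+mincoin(10)=1+3=4, 1+mincoin(7)=1+2=3) = 3
mincoin(14) = min(1+mincoin(13)=1+3=4, 1+mincoin(11)=1+4=5, 1+mincoin(8)=1+3=4) = 4
mincoin(15) = min(1+mincoin(14)=1+4=5, 1+mincoin(12)=1+2=3, 1+mincoin(9)=1+2=3) = 3
mincoin(16) = min(1+mincoin(15)=1+3=4, 1+mincoin(13)=1+3=4, 1+mincoin(10)=1+3=4) = 4
mincoin(17) = min(1+mincoin(16)=1+4=5, 1+mincoin(14)=1+4=5, 1+mincoin(11)=1+4=5) = 5
mincoin(18) = min(1+mincoin(17)=1+5=6, 1+mincoin(15)=1+3=4, 1+mincoin(12)=1+2=3) = 3
mincoin(19) = min(1+mincoin(18)=1+3=4, 1+mincoin(16)=1+4=5, 1+mincoin(13)=1+3=4) = 4

4


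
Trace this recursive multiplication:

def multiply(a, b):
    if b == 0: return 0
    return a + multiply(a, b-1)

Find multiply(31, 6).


multiply(31, 6) = 31 + multiply(31, 5)
multiply(31, 5) = 31 + multiply(31, 4)
multiply(31, 4) = 31 + multiply(31, 3)
multiply(31, 3) = 31 + multiply(31, 2)
multiply(31, 2) = 31 + multiply(31, 1)
multiply(31, 1) = 31 + multiply(31, 0)
multiply(31, 0) = 0  (base case)
Total: 31 + 31 + 31 + 31 + 31 + 31 + 0 = 186

186


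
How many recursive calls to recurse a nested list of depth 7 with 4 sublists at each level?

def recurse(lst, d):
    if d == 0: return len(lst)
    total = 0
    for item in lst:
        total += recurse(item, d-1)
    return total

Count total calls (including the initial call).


At depth 0 (root): 1 call
At depth 1: each of 1 parents calls recurse on 4 children = 4 calls
At depth 2: each of 4 parents calls recurse on 4 children = 16 calls
At depth 3: each of 16 parents calls recurse on 4 children = 64 calls
At depth 4: each of 64 parents calls recurse on 4 children = 256 calls
At depth 5: each of 256 parents calls recurse on 4 children = 1024 calls
At depth 6: each of 1024 parents calls recurse on 4 children = 4096 calls
At depth 7: each of 4096 parents calls recurse on 4 children = 16384 calls
Total: 1 + 4 + 16 + 64 + 256 + 1024 + 4096 + 16384 = 21845

21845


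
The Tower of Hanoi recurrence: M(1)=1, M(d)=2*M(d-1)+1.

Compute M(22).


M(22) = 2 * M(21) + 1
M(21) = 2 * M(20) + 1
M(20) = 2 * M(19) + 1
M(19) = 2 * M(18) + 1
M(18) = 2 * M(17) + 1
M(17) = 2 * M(16) + 1
M(16) = 2 * M(15) + 1
M(15) = 2 * M(14) + 1
M(14) = 2 * M(13) + 1
M(13) = 2 * M(12) + 1
M(12) = 2 * M(11) + 1
M(11) = 2 * M(10) + 1
M(10) = 2 * M(9) + 1
M(9) = 2 * M(8) + 1
M(8) = 2 * M(7) + 1
M(7) = 2 * M(6) + 1
M(6) = 2 * M(5) + 1
M(5) = 2 * M(4) + 1
M(4) = 2 * M(3) + 1
M(3) = 2 * M(2) + 1
M(2) = 2 * M(1) + 1
M(1) = 1  (base case)
M(2) = 2 * 1 + 1 = 3
M(3) = 2 * 3 + 1 = 7
M(4) = 2 * 7 + 1 = 15
M(5) = 2 * 15 + 1 = 31
M(6) = 2 * 31 + 1 = 63
M(7) = 2 * 63 + 1 = 127
M(8) = 2 * 127 + 1 = 255
M(9) = 2 * 255 + 1 = 511
M(10) = 2 * 511 + 1 = 1023
M(11) = 2 * 1023 + 1 = 2047
M(12) = 2 * 2047 + 1 = 4095
M(13) = 2 * 4095 + 1 = 8191
M(14) = 2 * 8191 + 1 = 16383
M(15) = 2 * 16383 + 1 = 32767
M(16) = 2 * 32767 + 1 = 65535
M(17) = 2 * 65535 + 1 = 131071
M(18) = 2 * 131071 + 1 = 262143
M(19) = 2 * 262143 + 1 = 524287
M(20) = 2 * 524287 + 1 = 1048575
M(21) = 2 * 1048575 + 1 = 2097151
M(22) = 2 * 2097151 + 1 = 4194303

4194303


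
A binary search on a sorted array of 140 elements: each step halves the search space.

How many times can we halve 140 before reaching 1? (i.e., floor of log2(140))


140 / 2 = 70
70 / 2 = 35
35 / 2 = 17
17 / 2 = 8
8 / 2 = 4
4 / 2 = 2
2 / 2 = 1
Reached 1 after 7 halvings

7


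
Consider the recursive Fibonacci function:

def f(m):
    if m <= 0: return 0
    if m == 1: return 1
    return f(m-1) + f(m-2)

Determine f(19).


Computing f(19) bottom-up:
f(0) = 0
f(1) = 1
f(2) = f(1) + f(0) = 1 + 0 = 1
f(3) = f(2) + f(1) = 1 + 1 = 2
f(4) = f(3) + f(2) = 2 + 1 = 3
f(5) = f(4) + f(3) = 3 + 2 = 5
f(6) = f(5) + f(4) = 5 + 3 = 8
f(7) = f(6) + f(5) = 8 + 5 = 13
f(8) = f(7) + f(6) = 13 + 8 = 21
f(9) = f(8) + f(7) = 21 + 13 = 34
f(10) = f(9) + f(8) = 34 + 21 = 55
f(11) = f(10) + f(9) = 55 + 34 = 89
f(12) = f(11) + f(10) = 89 + 55 = 144
f(13) = f(12) + f(11) = 144 + 89 = 233
f(14) = f(13) + f(12) = 233 + 144 = 377
f(15) = f(14) + f(13) = 377 + 233 = 610
f(16) = f(15) + f(14) = 610 + 377 = 987
f(17) = f(16) + f(15) = 987 + 610 = 1597
f(18) = f(17) + f(16) = 1597 + 987 = 2584
f(19) = f(18) + f(17) = 2584 + 1597 = 4181

4181


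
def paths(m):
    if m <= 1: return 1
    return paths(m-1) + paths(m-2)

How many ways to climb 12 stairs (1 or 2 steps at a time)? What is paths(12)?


Building up from base cases:
paths(0) = 1
paths(1) = 1
paths(2) = paths(1) + paths(0) = 1 + 1 = 2
paths(3) = paths(2) + paths(1) = 2 + 1 = 3
paths(4) = paths(3) + paths(2) = 3 + 2 = 5
paths(5) = paths(4) + paths(3) = 5 + 3 = 8
paths(6) = paths(5) + paths(4) = 8 + 5 = 13
paths(7) = paths(6) + paths(5) = 13 + 8 = 21
paths(8) = paths(7) + paths(6) = 21 + 13 = 34
paths(9) = paths(8) + paths(7) = 34 + 21 = 55
paths(10) = paths(9) + paths(8) = 55 + 34 = 89
paths(11) = paths(10) + paths(9) = 89 + 55 = 144
paths(12) = paths(11) + paths(10) = 144 + 89 = 233

233


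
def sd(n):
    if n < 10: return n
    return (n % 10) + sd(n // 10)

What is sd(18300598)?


sd(18300598) = 8 + sd(1830059)
sd(1830059) = 9 + sd(183005)
sd(183005) = 5 + sd(18300)
sd(18300) = 0 + sd(1830)
sd(1830) = 0 + sd(183)
sd(183) = 3 + sd(18)
sd(18) = 8 + sd(1)
sd(1) = 1  (base case)
Total: 8 + 9 + 5 + 0 + 0 + 3 + 8 + 1 = 34

34


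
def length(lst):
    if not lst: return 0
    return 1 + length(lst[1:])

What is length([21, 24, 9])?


length([21, 24, 9]) = 1 + length([24, 9])
length([24, 9]) = 1 + length([9])
length([9]) = 1 + length([])
length([]) = 0  (base case)
Unwinding: 1 + 1 + 1 + 0 = 3

3


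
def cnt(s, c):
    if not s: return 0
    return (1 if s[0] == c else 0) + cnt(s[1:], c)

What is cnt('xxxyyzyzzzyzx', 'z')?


s[0]='x' != 'z' -> 0
s[0]='x' != 'z' -> 0
s[0]='x' != 'z' -> 0
s[0]='y' != 'z' -> 0
s[0]='y' != 'z' -> 0
s[0]='z' == 'z' -> 1
s[0]='y' != 'z' -> 0
s[0]='z' == 'z' -> 1
s[0]='z' == 'z' -> 1
s[0]='z' == 'z' -> 1
s[0]='y' != 'z' -> 0
s[0]='z' == 'z' -> 1
s[0]='x' != 'z' -> 0
Sum: 0 + 0 + 0 + 0 + 0 + 1 + 0 + 1 + 1 + 1 + 0 + 1 + 0 = 5

5


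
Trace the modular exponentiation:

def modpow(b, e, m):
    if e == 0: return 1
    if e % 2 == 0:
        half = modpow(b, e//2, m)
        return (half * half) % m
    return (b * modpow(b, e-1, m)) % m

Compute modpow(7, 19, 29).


modpow(7, 19, 29): e is odd, compute modpow(7, 18, 29)
  modpow(7, 18, 29): e is even, compute modpow(7, 9, 29)
    modpow(7, 9, 29): e is odd, compute modpow(7, 8, 29)
      modpow(7, 8, 29): e is even, compute modpow(7, 4, 29)
        modpow(7, 4, 29): e is even, compute modpow(7, 2, 29)
          modpow(7, 2, 29): e is even, compute modpow(7, 1, 29)
          modpow(7, 1, 29): e is odd, compute modpow(7, 0, 29)
          modpow(7, 0, 29) = 1
          (7 * 1) % 29 = 7
          half=7, (7*7) % 29 = 20
        half=20, (20*20) % 29 = 23
      half=23, (23*23) % 29 = 7
    (7 * 7) % 29 = 20
  half=20, (20*20) % 29 = 23
(7 * 23) % 29 = 16

16


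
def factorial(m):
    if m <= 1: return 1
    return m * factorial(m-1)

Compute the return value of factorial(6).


factorial(6)
= 6 * factorial(5)
= 6 * 5 * factorial(4)
= 6 * 5 * 4 * factorial(3)
= 6 * 5 * 4 * 3 * factorial(2)
= 6 * 5 * 4 * 3 * 2 * factorial(1)
= 6 * 5 * 4 * 3 * 2 * 1
= 720

720


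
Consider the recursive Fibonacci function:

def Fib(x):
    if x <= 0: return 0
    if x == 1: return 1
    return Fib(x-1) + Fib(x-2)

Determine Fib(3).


Computing Fib(3) bottom-up:
Fib(0) = 0
Fib(1) = 1
Fib(2) = Fib(1) + Fib(0) = 1 + 0 = 1
Fib(3) = Fib(2) + Fib(1) = 1 + 1 = 2

2


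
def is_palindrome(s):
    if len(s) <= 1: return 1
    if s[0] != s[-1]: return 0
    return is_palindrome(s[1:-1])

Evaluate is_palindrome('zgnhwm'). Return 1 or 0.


is_palindrome('zgnhwm'): s[0]='z' != s[-1]='m' -> return 0
Result: 0 (not a palindrome)

0


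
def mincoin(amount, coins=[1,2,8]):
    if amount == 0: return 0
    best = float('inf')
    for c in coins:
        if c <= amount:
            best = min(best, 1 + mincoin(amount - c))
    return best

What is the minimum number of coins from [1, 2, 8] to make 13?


Building up with DP:
mincoin(0) = 0
mincoin(1) = min(1+mincoin(0)=1+0=1) = 1
mincoin(2) = min(1+mincoin(1)=1+1=2, 1+mincoin(0)=1+0=1) = 1
mincoin(3) = min(1+mincoin(2)=1+1=2, 1+mincoin(1)=1+1=2) = 2
mincoin(4) = min(1+mincoin(3)=1+2=3, 1+mincoin(2)=1+1=2) = 2
mincoin(5) = min(1+mincoin(4)=1+2=3, 1+mincoin(3)=1+2=3) = 3
mincoin(6) = min(1+mincoin(5)=1+3=4, 1+mincoin(4)=1+2=3) = 3
mincoin(7) = min(1+mincoin(6)=1+3=4, 1+mincoin(5)=1+3=4) = 4
mincoin(8) = min(1+mincoin(7)=1+4=5, 1+mincoin(6)=1+3=4, 1+mincoin(0)=1+0=1) = 1
mincoin(9) = min(1+mincoin(8)=1+1=2, 1+mincoin(7)=1+4=5, 1+mincoin(1)=1+1=2) = 2
mincoin(10) = min(1+mincoin(9)=1+2=3, 1+mincoin(8)=1+1=2, 1+mincoin(2)=1+1=2) = 2
mincoin(11) = min(1+mincoin(10)=1+2=3, 1+mincoin(9)=1+2=3, 1+mincoin(3)=1+2=3) = 3
mincoin(12) = min(1+mincoin(11)=1+3=4, 1+mincoin(10)=1+2=3, 1+mincoin(4)=1+2=3) = 3
mincoin(13) = min(1+mincoin(12)=1+3=4, 1+mincoin(11)=1+3=4, 1+mincoin(5)=1+3=4) = 4

4


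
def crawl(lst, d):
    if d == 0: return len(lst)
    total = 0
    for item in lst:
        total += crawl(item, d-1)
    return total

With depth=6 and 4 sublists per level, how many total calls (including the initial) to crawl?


At depth 0 (root): 1 call
At depth 1: each of 1 parents calls crawl on 4 children = 4 calls
At depth 2: each of 4 parents calls crawl on 4 children = 16 calls
At depth 3: each of 16 parents calls crawl on 4 children = 64 calls
At depth 4: each of 64 parents calls crawl on 4 children = 256 calls
At depth 5: each of 256 parents calls crawl on 4 children = 1024 calls
At depth 6: each of 1024 parents calls crawl on 4 children = 4096 calls
Total: 1 + 4 + 16 + 64 + 256 + 1024 + 4096 = 5461

5461


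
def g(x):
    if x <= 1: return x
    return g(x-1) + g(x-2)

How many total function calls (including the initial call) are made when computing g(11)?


Let C(n) = total calls for g(n)
C(0) = 1, C(1) = 1
C(2) = 1 + C(1) + C(0) = 1 + 1 + 1 = 3
C(3) = 1 + C(2) + C(1) = 1 + 3 + 1 = 5
C(4) = 1 + C(3) + C(2) = 1 + 5 + 3 = 9
C(5) = 1 + C(4) + C(3) = 1 + 9 + 5 = 15
C(6) = 1 + C(5) + C(4) = 1 + 15 + 9 = 25
C(7) = 1 + C(6) + C(5) = 1 + 25 + 15 = 41
C(8) = 1 + C(7) + C(6) = 1 + 41 + 25 = 67
C(9) = 1 + C(8) + C(7) = 1 + 67 + 41 = 109
C(10) = 1 + C(9) + C(8) = 1 + 109 + 67 = 177
C(11) = 1 + C(10) + C(9) = 1 + 177 + 109 = 287

287


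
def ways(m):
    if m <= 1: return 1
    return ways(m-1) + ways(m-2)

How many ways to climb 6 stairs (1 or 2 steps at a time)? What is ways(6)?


Building up from base cases:
ways(0) = 1
ways(1) = 1
ways(2) = ways(1) + ways(0) = 1 + 1 = 2
ways(3) = ways(2) + ways(1) = 2 + 1 = 3
ways(4) = ways(3) + ways(2) = 3 + 2 = 5
ways(5) = ways(4) + ways(3) = 5 + 3 = 8
ways(6) = ways(5) + ways(4) = 8 + 5 = 13

13


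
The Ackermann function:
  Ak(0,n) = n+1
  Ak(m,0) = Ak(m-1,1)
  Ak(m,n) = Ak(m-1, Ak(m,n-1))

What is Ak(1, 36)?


Ak(1, 36) = Ak(0, Ak(1, 35))
  Ak(1, 35) = Ak(0, Ak(1, 34))
    Ak(1, 34) = Ak(0, Ak(1, 33))
      Ak(1, 33) = Ak(0, Ak(1, 32))
        Ak(1, 32) = Ak(0, Ak(1, 31))
          Ak(1, 31) = Ak(0, Ak(1, 30))
          Ak(1, 30) = Ak(0, Ak(1, 29))
          Ak(1, 29) = Ak(0, Ak(1, 28))
          Ak(1, 28) = Ak(0, Ak(1, 27))
          Ak(1, 27) = Ak(0, Ak(1, 26))
          Ak(1, 26) = Ak(0, Ak(1, 25))
          Ak(1, 25) = Ak(0, Ak(1, 24))
          Ak(1, 24) = Ak(0, Ak(1, 23))
          Ak(1, 23) = Ak(0, Ak(1, 22))
          Ak(1, 22) = Ak(0, Ak(1, 21))
          Ak(1, 21) = Ak(0, Ak(1, 20))
          Ak(1, 20) = Ak(0, Ak(1, 19))
          Ak(1, 19) = Ak(0, Ak(1, 18))
          Ak(1, 18) = Ak(0, Ak(1, 17))
          Ak(1, 17) = Ak(0, Ak(1, 16))
          Ak(1, 16) = Ak(0, Ak(1, 15))
          Ak(1, 15) = Ak(0, Ak(1, 14))
          Ak(1, 14) = Ak(0, Ak(1, 13))
          Ak(1, 13) = Ak(0, Ak(1, 12))
          Ak(1, 12) = Ak(0, Ak(1, 11))
... (trace truncated)
Result: Ak(1, 36) = 38

38


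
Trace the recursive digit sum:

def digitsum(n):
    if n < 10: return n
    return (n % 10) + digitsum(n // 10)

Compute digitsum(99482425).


digitsum(99482425) = 5 + digitsum(9948242)
digitsum(9948242) = 2 + digitsum(994824)
digitsum(994824) = 4 + digitsum(99482)
digitsum(99482) = 2 + digitsum(9948)
digitsum(9948) = 8 + digitsum(994)
digitsum(994) = 4 + digitsum(99)
digitsum(99) = 9 + digitsum(9)
digitsum(9) = 9  (base case)
Total: 5 + 2 + 4 + 2 + 8 + 4 + 9 + 9 = 43

43


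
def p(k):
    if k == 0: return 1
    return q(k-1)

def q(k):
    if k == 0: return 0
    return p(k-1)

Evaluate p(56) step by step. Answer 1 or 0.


p(56) = q(55)
q(55) = p(54)
p(54) = q(53)
q(53) = p(52)
p(52) = q(51)
q(51) = p(50)
p(50) = q(49)
q(49) = p(48)
p(48) = q(47)
q(47) = p(46)
p(46) = q(45)
q(45) = p(44)
p(44) = q(43)
q(43) = p(42)
p(42) = q(41)
q(41) = p(40)
p(40) = q(39)
q(39) = p(38)
p(38) = q(37)
q(37) = p(36)
p(36) = q(35)
q(35) = p(34)
p(34) = q(33)
q(33) = p(32)
p(32) = q(31)
q(31) = p(30)
p(30) = q(29)
q(29) = p(28)
p(28) = q(27)
q(27) = p(26)
p(26) = q(25)
q(25) = p(24)
p(24) = q(23)
q(23) = p(22)
p(22) = q(21)
q(21) = p(20)
p(20) = q(19)
q(19) = p(18)
p(18) = q(17)
q(17) = p(16)
p(16) = q(15)
q(15) = p(14)
p(14) = q(13)
q(13) = p(12)
p(12) = q(11)
q(11) = p(10)
p(10) = q(9)
q(9) = p(8)
p(8) = q(7)
q(7) = p(6)
p(6) = q(5)
q(5) = p(4)
p(4) = q(3)
q(3) = p(2)
p(2) = q(1)
q(1) = p(0)
p(0) = 1  (base case)
Result: 1

1


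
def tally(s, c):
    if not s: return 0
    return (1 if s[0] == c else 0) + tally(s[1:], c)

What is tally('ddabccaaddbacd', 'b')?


s[0]='d' != 'b' -> 0
s[0]='d' != 'b' -> 0
s[0]='a' != 'b' -> 0
s[0]='b' == 'b' -> 1
s[0]='c' != 'b' -> 0
s[0]='c' != 'b' -> 0
s[0]='a' != 'b' -> 0
s[0]='a' != 'b' -> 0
s[0]='d' != 'b' -> 0
s[0]='d' != 'b' -> 0
s[0]='b' == 'b' -> 1
s[0]='a' != 'b' -> 0
s[0]='c' != 'b' -> 0
s[0]='d' != 'b' -> 0
Sum: 0 + 0 + 0 + 1 + 0 + 0 + 0 + 0 + 0 + 0 + 1 + 0 + 0 + 0 = 2

2


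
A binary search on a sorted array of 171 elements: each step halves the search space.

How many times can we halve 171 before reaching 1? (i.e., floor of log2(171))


171 / 2 = 85
85 / 2 = 42
42 / 2 = 21
21 / 2 = 10
10 / 2 = 5
5 / 2 = 2
2 / 2 = 1
Reached 1 after 7 halvings

7


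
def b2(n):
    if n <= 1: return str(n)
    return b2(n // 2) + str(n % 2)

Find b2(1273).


b2(1273) = b2(636) + '1'
b2(636) = b2(318) + '0'
b2(318) = b2(159) + '0'
b2(159) = b2(79) + '1'
b2(79) = b2(39) + '1'
b2(39) = b2(19) + '1'
b2(19) = b2(9) + '1'
b2(9) = b2(4) + '1'
b2(4) = b2(2) + '0'
b2(2) = b2(1) + '0'
b2(1) = '1'  (base case)
Concatenating: '1' + '0' + '0' + '1' + '1' + '1' + '1' + '1' + '0' + '0' + '1' = '10011111001'

10011111001


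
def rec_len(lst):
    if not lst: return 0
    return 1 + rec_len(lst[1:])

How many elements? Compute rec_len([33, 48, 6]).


rec_len([33, 48, 6]) = 1 + rec_len([48, 6])
rec_len([48, 6]) = 1 + rec_len([6])
rec_len([6]) = 1 + rec_len([])
rec_len([]) = 0  (base case)
Unwinding: 1 + 1 + 1 + 0 = 3

3


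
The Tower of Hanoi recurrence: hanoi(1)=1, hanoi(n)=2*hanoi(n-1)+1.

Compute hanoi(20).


hanoi(20) = 2 * hanoi(19) + 1
hanoi(19) = 2 * hanoi(18) + 1
hanoi(18) = 2 * hanoi(17) + 1
hanoi(17) = 2 * hanoi(16) + 1
hanoi(16) = 2 * hanoi(15) + 1
hanoi(15) = 2 * hanoi(14) + 1
hanoi(14) = 2 * hanoi(13) + 1
hanoi(13) = 2 * hanoi(12) + 1
hanoi(12) = 2 * hanoi(11) + 1
hanoi(11) = 2 * hanoi(10) + 1
hanoi(10) = 2 * hanoi(9) + 1
hanoi(9) = 2 * hanoi(8) + 1
hanoi(8) = 2 * hanoi(7) + 1
hanoi(7) = 2 * hanoi(6) + 1
hanoi(6) = 2 * hanoi(5) + 1
hanoi(5) = 2 * hanoi(4) + 1
hanoi(4) = 2 * hanoi(3) + 1
hanoi(3) = 2 * hanoi(2) + 1
hanoi(2) = 2 * hanoi(1) + 1
hanoi(1) = 1  (base case)
hanoi(2) = 2 * 1 + 1 = 3
hanoi(3) = 2 * 3 + 1 = 7
hanoi(4) = 2 * 7 + 1 = 15
hanoi(5) = 2 * 15 + 1 = 31
hanoi(6) = 2 * 31 + 1 = 63
hanoi(7) = 2 * 63 + 1 = 127
hanoi(8) = 2 * 127 + 1 = 255
hanoi(9) = 2 * 255 + 1 = 511
hanoi(10) = 2 * 511 + 1 = 1023
hanoi(11) = 2 * 1023 + 1 = 2047
hanoi(12) = 2 * 2047 + 1 = 4095
hanoi(13) = 2 * 4095 + 1 = 8191
hanoi(14) = 2 * 8191 + 1 = 16383
hanoi(15) = 2 * 16383 + 1 = 32767
hanoi(16) = 2 * 32767 + 1 = 65535
hanoi(17) = 2 * 65535 + 1 = 131071
hanoi(18) = 2 * 131071 + 1 = 262143
hanoi(19) = 2 * 262143 + 1 = 524287
hanoi(20) = 2 * 524287 + 1 = 1048575

1048575


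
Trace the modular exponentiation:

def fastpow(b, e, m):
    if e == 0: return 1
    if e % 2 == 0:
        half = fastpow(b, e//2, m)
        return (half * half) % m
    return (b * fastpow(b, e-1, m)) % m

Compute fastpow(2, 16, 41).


fastpow(2, 16, 41): e is even, compute fastpow(2, 8, 41)
  fastpow(2, 8, 41): e is even, compute fastpow(2, 4, 41)
    fastpow(2, 4, 41): e is even, compute fastpow(2, 2, 41)
      fastpow(2, 2, 41): e is even, compute fastpow(2, 1, 41)
        fastpow(2, 1, 41): e is odd, compute fastpow(2, 0, 41)
          fastpow(2, 0, 41) = 1
        (2 * 1) % 41 = 2
      half=2, (2*2) % 41 = 4
    half=4, (4*4) % 41 = 16
  half=16, (16*16) % 41 = 10
half=10, (10*10) % 41 = 18

18


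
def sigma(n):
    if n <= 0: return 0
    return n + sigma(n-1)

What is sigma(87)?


sigma(87)
= 87 + 86 + 85 + 84 + 83 + 82 + 81 + 80 + 79 + 78 + 77 + 76 + 75 + 74 + 73 + 72 + 71 + 70 + 69 + 68 + 67 + 66 + 65 + 64 + 63 + 62 + 61 + 60 + 59 + 58 + 57 + 56 + 55 + 54 + 53 + 52 + 51 + 50 + 49 + 48 + 47 + 46 + 45 + 44 + 43 + 42 + 41 + 40 + 39 + 38 + 37 + 36 + 35 + 34 + 33 + 32 + 31 + 30 + 29 + 28 + 27 + 26 + 25 + 24 + 23 + 22 + 21 + 20 + 19 + 18 + 17 + 16 + 15 + 14 + 13 + 12 + 11 + 10 + 9 + 8 + 7 + 6 + 5 + 4 + 3 + 2 + 1 + sigma(0)
= 87 + 86 + 85 + 84 + 83 + 82 + 81 + 80 + 79 + 78 + 77 + 76 + 75 + 74 + 73 + 72 + 71 + 70 + 69 + 68 + 67 + 66 + 65 + 64 + 63 + 62 + 61 + 60 + 59 + 58 + 57 + 56 + 55 + 54 + 53 + 52 + 51 + 50 + 49 + 48 + 47 + 46 + 45 + 44 + 43 + 42 + 41 + 40 + 39 + 38 + 37 + 36 + 35 + 34 + 33 + 32 + 31 + 30 + 29 + 28 + 27 + 26 + 25 + 24 + 23 + 22 + 21 + 20 + 19 + 18 + 17 + 16 + 15 + 14 + 13 + 12 + 11 + 10 + 9 + 8 + 7 + 6 + 5 + 4 + 3 + 2 + 1 + 0
= 3828

3828


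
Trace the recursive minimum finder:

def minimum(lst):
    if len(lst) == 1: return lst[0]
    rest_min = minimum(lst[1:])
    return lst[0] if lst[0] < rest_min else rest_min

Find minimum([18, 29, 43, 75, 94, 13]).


minimum([18, 29, 43, 75, 94, 13]): compare 18 with minimum([29, 43, 75, 94, 13])
minimum([29, 43, 75, 94, 13]): compare 29 with minimum([43, 75, 94, 13])
minimum([43, 75, 94, 13]): compare 43 with minimum([75, 94, 13])
minimum([75, 94, 13]): compare 75 with minimum([94, 13])
minimum([94, 13]): compare 94 with minimum([13])
minimum([13]) = 13  (base case)
Compare 94 with 13 -> 13
Compare 75 with 13 -> 13
Compare 43 with 13 -> 13
Compare 29 with 13 -> 13
Compare 18 with 13 -> 13

13


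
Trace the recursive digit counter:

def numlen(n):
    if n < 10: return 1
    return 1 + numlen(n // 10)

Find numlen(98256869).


numlen(98256869) = 1 + numlen(9825686)
numlen(9825686) = 1 + numlen(982568)
numlen(982568) = 1 + numlen(98256)
numlen(98256) = 1 + numlen(9825)
numlen(9825) = 1 + numlen(982)
numlen(982) = 1 + numlen(98)
numlen(98) = 1 + numlen(9)
numlen(9) = 1  (base case: 9 < 10)
Unwinding: 1 + 1 + 1 + 1 + 1 + 1 + 1 + 1 = 8

8


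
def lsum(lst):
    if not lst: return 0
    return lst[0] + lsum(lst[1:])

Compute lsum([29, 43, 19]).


lsum([29, 43, 19]) = 29 + lsum([43, 19])
lsum([43, 19]) = 43 + lsum([19])
lsum([19]) = 19 + lsum([])
lsum([]) = 0  (base case)
Total: 29 + 43 + 19 + 0 = 91

91


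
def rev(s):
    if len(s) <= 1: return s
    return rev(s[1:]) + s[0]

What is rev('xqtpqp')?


rev('xqtpqp') = rev('qtpqp') + 'x'
rev('qtpqp') = rev('tpqp') + 'q'
rev('tpqp') = rev('pqp') + 't'
rev('pqp') = rev('qp') + 'p'
rev('qp') = rev('p') + 'q'
rev('p') = 'p'  (base case)
Concatenating: 'p' + 'q' + 'p' + 't' + 'q' + 'x' = 'pqptqx'

pqptqx


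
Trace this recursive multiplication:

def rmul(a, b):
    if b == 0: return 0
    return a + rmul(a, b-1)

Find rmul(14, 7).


rmul(14, 7) = 14 + rmul(14, 6)
rmul(14, 6) = 14 + rmul(14, 5)
rmul(14, 5) = 14 + rmul(14, 4)
rmul(14, 4) = 14 + rmul(14, 3)
rmul(14, 3) = 14 + rmul(14, 2)
rmul(14, 2) = 14 + rmul(14, 1)
rmul(14, 1) = 14 + rmul(14, 0)
rmul(14, 0) = 0  (base case)
Total: 14 + 14 + 14 + 14 + 14 + 14 + 14 + 0 = 98

98


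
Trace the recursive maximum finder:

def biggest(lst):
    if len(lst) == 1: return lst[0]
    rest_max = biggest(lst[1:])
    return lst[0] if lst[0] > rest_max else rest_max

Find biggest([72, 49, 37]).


biggest([72, 49, 37]): compare 72 with biggest([49, 37])
biggest([49, 37]): compare 49 with biggest([37])
biggest([37]) = 37  (base case)
Compare 49 with 37 -> 49
Compare 72 with 49 -> 72

72


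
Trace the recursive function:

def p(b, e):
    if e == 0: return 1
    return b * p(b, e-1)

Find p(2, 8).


p(2, 8)
= 2 * p(2, 7)
= 2 * 2 * p(2, 6)
= 2 * 2 * 2 * p(2, 5)
= 2 * 2 * 2 * 2 * p(2, 4)
= 2 * 2 * 2 * 2 * 2 * p(2, 3)
= 2 * 2 * 2 * 2 * 2 * 2 * p(2, 2)
= 2 * 2 * 2 * 2 * 2 * 2 * 2 * p(2, 1)
= 2 * 2 * 2 * 2 * 2 * 2 * 2 * 2 * p(2, 0)
= 2 * 2 * 2 * 2 * 2 * 2 * 2 * 2 * 1
= 256

256


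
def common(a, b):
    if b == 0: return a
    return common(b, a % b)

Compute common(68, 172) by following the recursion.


common(68, 172) = common(172, 68)
common(172, 68) = common(68, 36)
common(68, 36) = common(36, 32)
common(36, 32) = common(32, 4)
common(32, 4) = common(4, 0)
common(4, 0) = 4  (base case)

4


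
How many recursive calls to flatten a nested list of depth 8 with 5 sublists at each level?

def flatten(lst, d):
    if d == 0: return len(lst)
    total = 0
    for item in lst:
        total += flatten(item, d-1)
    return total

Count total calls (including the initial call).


At depth 0 (root): 1 call
At depth 1: each of 1 parents calls flatten on 5 children = 5 calls
At depth 2: each of 5 parents calls flatten on 5 children = 25 calls
At depth 3: each of 25 parents calls flatten on 5 children = 125 calls
At depth 4: each of 125 parents calls flatten on 5 children = 625 calls
At depth 5: each of 625 parents calls flatten on 5 children = 3125 calls
At depth 6: each of 3125 parents calls flatten on 5 children = 15625 calls
At depth 7: each of 15625 parents calls flatten on 5 children = 78125 calls
At depth 8: each of 78125 parents calls flatten on 5 children = 390625 calls
Total: 1 + 5 + 25 + 125 + 625 + 3125 + 15625 + 78125 + 390625 = 488281

488281


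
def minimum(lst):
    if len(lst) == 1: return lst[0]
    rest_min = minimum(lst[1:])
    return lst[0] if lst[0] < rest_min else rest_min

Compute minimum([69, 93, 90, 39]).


minimum([69, 93, 90, 39]): compare 69 with minimum([93, 90, 39])
minimum([93, 90, 39]): compare 93 with minimum([90, 39])
minimum([90, 39]): compare 90 with minimum([39])
minimum([39]) = 39  (base case)
Compare 90 with 39 -> 39
Compare 93 with 39 -> 39
Compare 69 with 39 -> 39

39


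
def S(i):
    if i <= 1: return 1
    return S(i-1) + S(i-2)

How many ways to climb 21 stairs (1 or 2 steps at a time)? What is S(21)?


Building up from base cases:
S(0) = 1
S(1) = 1
S(2) = S(1) + S(0) = 1 + 1 = 2
S(3) = S(2) + S(1) = 2 + 1 = 3
S(4) = S(3) + S(2) = 3 + 2 = 5
S(5) = S(4) + S(3) = 5 + 3 = 8
S(6) = S(5) + S(4) = 8 + 5 = 13
S(7) = S(6) + S(5) = 13 + 8 = 21
S(8) = S(7) + S(6) = 21 + 13 = 34
S(9) = S(8) + S(7) = 34 + 21 = 55
S(10) = S(9) + S(8) = 55 + 34 = 89
S(11) = S(10) + S(9) = 89 + 55 = 144
S(12) = S(11) + S(10) = 144 + 89 = 233
S(13) = S(12) + S(11) = 233 + 144 = 377
S(14) = S(13) + S(12) = 377 + 233 = 610
S(15) = S(14) + S(13) = 610 + 377 = 987
S(16) = S(15) + S(14) = 987 + 610 = 1597
S(17) = S(16) + S(15) = 1597 + 987 = 2584
S(18) = S(17) + S(16) = 2584 + 1597 = 4181
S(19) = S(18) + S(17) = 4181 + 2584 = 6765
S(20) = S(19) + S(18) = 6765 + 4181 = 10946
S(21) = S(20) + S(19) = 10946 + 6765 = 17711

17711


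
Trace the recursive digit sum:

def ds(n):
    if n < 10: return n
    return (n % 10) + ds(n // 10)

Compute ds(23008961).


ds(23008961) = 1 + ds(2300896)
ds(2300896) = 6 + ds(230089)
ds(230089) = 9 + ds(23008)
ds(23008) = 8 + ds(2300)
ds(2300) = 0 + ds(230)
ds(230) = 0 + ds(23)
ds(23) = 3 + ds(2)
ds(2) = 2  (base case)
Total: 1 + 6 + 9 + 8 + 0 + 0 + 3 + 2 = 29

29


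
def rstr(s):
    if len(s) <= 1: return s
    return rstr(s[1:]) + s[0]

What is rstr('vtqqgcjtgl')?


rstr('vtqqgcjtgl') = rstr('tqqgcjtgl') + 'v'
rstr('tqqgcjtgl') = rstr('qqgcjtgl') + 't'
rstr('qqgcjtgl') = rstr('qgcjtgl') + 'q'
rstr('qgcjtgl') = rstr('gcjtgl') + 'q'
rstr('gcjtgl') = rstr('cjtgl') + 'g'
rstr('cjtgl') = rstr('jtgl') + 'c'
rstr('jtgl') = rstr('tgl') + 'j'
rstr('tgl') = rstr('gl') + 't'
rstr('gl') = rstr('l') + 'g'
rstr('l') = 'l'  (base case)
Concatenating: 'l' + 'g' + 't' + 'j' + 'c' + 'g' + 'q' + 'q' + 't' + 'v' = 'lgtjcgqqtv'

lgtjcgqqtv


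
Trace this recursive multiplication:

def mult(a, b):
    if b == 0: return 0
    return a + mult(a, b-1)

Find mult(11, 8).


mult(11, 8) = 11 + mult(11, 7)
mult(11, 7) = 11 + mult(11, 6)
mult(11, 6) = 11 + mult(11, 5)
mult(11, 5) = 11 + mult(11, 4)
mult(11, 4) = 11 + mult(11, 3)
mult(11, 3) = 11 + mult(11, 2)
mult(11, 2) = 11 + mult(11, 1)
mult(11, 1) = 11 + mult(11, 0)
mult(11, 0) = 0  (base case)
Total: 11 + 11 + 11 + 11 + 11 + 11 + 11 + 11 + 0 = 88

88


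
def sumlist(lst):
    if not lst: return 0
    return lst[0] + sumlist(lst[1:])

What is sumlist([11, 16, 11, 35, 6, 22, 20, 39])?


sumlist([11, 16, 11, 35, 6, 22, 20, 39]) = 11 + sumlist([16, 11, 35, 6, 22, 20, 39])
sumlist([16, 11, 35, 6, 22, 20, 39]) = 16 + sumlist([11, 35, 6, 22, 20, 39])
sumlist([11, 35, 6, 22, 20, 39]) = 11 + sumlist([35, 6, 22, 20, 39])
sumlist([35, 6, 22, 20, 39]) = 35 + sumlist([6, 22, 20, 39])
sumlist([6, 22, 20, 39]) = 6 + sumlist([22, 20, 39])
sumlist([22, 20, 39]) = 22 + sumlist([20, 39])
sumlist([20, 39]) = 20 + sumlist([39])
sumlist([39]) = 39 + sumlist([])
sumlist([]) = 0  (base case)
Total: 11 + 16 + 11 + 35 + 6 + 22 + 20 + 39 + 0 = 160

160


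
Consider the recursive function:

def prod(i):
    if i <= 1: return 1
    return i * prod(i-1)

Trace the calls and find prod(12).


prod(12)
= 12 * prod(11)
= 12 * 11 * prod(10)
= 12 * 11 * 10 * prod(9)
= 12 * 11 * 10 * 9 * prod(8)
= 12 * 11 * 10 * 9 * 8 * prod(7)
= 12 * 11 * 10 * 9 * 8 * 7 * prod(6)
= 12 * 11 * 10 * 9 * 8 * 7 * 6 * prod(5)
= 12 * 11 * 10 * 9 * 8 * 7 * 6 * 5 * prod(4)
= 12 * 11 * 10 * 9 * 8 * 7 * 6 * 5 * 4 * prod(3)
= 12 * 11 * 10 * 9 * 8 * 7 * 6 * 5 * 4 * 3 * prod(2)
= 12 * 11 * 10 * 9 * 8 * 7 * 6 * 5 * 4 * 3 * 2 * prod(1)
= 12 * 11 * 10 * 9 * 8 * 7 * 6 * 5 * 4 * 3 * 2 * 1
= 479001600

479001600


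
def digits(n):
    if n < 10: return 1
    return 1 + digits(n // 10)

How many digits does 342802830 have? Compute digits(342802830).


digits(342802830) = 1 + digits(34280283)
digits(34280283) = 1 + digits(3428028)
digits(3428028) = 1 + digits(342802)
digits(342802) = 1 + digits(34280)
digits(34280) = 1 + digits(3428)
digits(3428) = 1 + digits(342)
digits(342) = 1 + digits(34)
digits(34) = 1 + digits(3)
digits(3) = 1  (base case: 3 < 10)
Unwinding: 1 + 1 + 1 + 1 + 1 + 1 + 1 + 1 + 1 = 9

9


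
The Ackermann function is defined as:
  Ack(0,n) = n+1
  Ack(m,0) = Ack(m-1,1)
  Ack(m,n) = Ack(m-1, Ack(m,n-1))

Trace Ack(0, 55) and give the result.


Ack(0, 55) = 56
Result: Ack(0, 55) = 56

56


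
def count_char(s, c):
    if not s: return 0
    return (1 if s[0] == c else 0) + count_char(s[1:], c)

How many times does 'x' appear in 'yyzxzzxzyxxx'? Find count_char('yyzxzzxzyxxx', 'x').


s[0]='y' != 'x' -> 0
s[0]='y' != 'x' -> 0
s[0]='z' != 'x' -> 0
s[0]='x' == 'x' -> 1
s[0]='z' != 'x' -> 0
s[0]='z' != 'x' -> 0
s[0]='x' == 'x' -> 1
s[0]='z' != 'x' -> 0
s[0]='y' != 'x' -> 0
s[0]='x' == 'x' -> 1
s[0]='x' == 'x' -> 1
s[0]='x' == 'x' -> 1
Sum: 0 + 0 + 0 + 1 + 0 + 0 + 1 + 0 + 0 + 1 + 1 + 1 = 5

5


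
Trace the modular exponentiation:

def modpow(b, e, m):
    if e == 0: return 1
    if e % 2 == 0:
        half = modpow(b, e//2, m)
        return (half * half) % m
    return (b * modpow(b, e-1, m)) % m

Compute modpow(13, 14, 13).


modpow(13, 14, 13): e is even, compute modpow(13, 7, 13)
  modpow(13, 7, 13): e is odd, compute modpow(13, 6, 13)
    modpow(13, 6, 13): e is even, compute modpow(13, 3, 13)
      modpow(13, 3, 13): e is odd, compute modpow(13, 2, 13)
        modpow(13, 2, 13): e is even, compute modpow(13, 1, 13)
          modpow(13, 1, 13): e is odd, compute modpow(13, 0, 13)
          modpow(13, 0, 13) = 1
          (13 * 1) % 13 = 0
        half=0, (0*0) % 13 = 0
      (13 * 0) % 13 = 0
    half=0, (0*0) % 13 = 0
  (13 * 0) % 13 = 0
half=0, (0*0) % 13 = 0

0


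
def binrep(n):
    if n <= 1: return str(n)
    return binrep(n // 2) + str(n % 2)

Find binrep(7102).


binrep(7102) = binrep(3551) + '0'
binrep(3551) = binrep(1775) + '1'
binrep(1775) = binrep(887) + '1'
binrep(887) = binrep(443) + '1'
binrep(443) = binrep(221) + '1'
binrep(221) = binrep(110) + '1'
binrep(110) = binrep(55) + '0'
binrep(55) = binrep(27) + '1'
binrep(27) = binrep(13) + '1'
binrep(13) = binrep(6) + '1'
binrep(6) = binrep(3) + '0'
binrep(3) = binrep(1) + '1'
binrep(1) = '1'  (base case)
Concatenating: '1' + '1' + '0' + '1' + '1' + '1' + '0' + '1' + '1' + '1' + '1' + '1' + '0' = '1101110111110'

1101110111110


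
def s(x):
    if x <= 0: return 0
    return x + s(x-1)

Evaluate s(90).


s(90)
= 90 + 89 + 88 + 87 + 86 + 85 + 84 + 83 + 82 + 81 + 80 + 79 + 78 + 77 + 76 + 75 + 74 + 73 + 72 + 71 + 70 + 69 + 68 + 67 + 66 + 65 + 64 + 63 + 62 + 61 + 60 + 59 + 58 + 57 + 56 + 55 + 54 + 53 + 52 + 51 + 50 + 49 + 48 + 47 + 46 + 45 + 44 + 43 + 42 + 41 + 40 + 39 + 38 + 37 + 36 + 35 + 34 + 33 + 32 + 31 + 30 + 29 + 28 + 27 + 26 + 25 + 24 + 23 + 22 + 21 + 20 + 19 + 18 + 17 + 16 + 15 + 14 + 13 + 12 + 11 + 10 + 9 + 8 + 7 + 6 + 5 + 4 + 3 + 2 + 1 + s(0)
= 90 + 89 + 88 + 87 + 86 + 85 + 84 + 83 + 82 + 81 + 80 + 79 + 78 + 77 + 76 + 75 + 74 + 73 + 72 + 71 + 70 + 69 + 68 + 67 + 66 + 65 + 64 + 63 + 62 + 61 + 60 + 59 + 58 + 57 + 56 + 55 + 54 + 53 + 52 + 51 + 50 + 49 + 48 + 47 + 46 + 45 + 44 + 43 + 42 + 41 + 40 + 39 + 38 + 37 + 36 + 35 + 34 + 33 + 32 + 31 + 30 + 29 + 28 + 27 + 26 + 25 + 24 + 23 + 22 + 21 + 20 + 19 + 18 + 17 + 16 + 15 + 14 + 13 + 12 + 11 + 10 + 9 + 8 + 7 + 6 + 5 + 4 + 3 + 2 + 1 + 0
= 4095

4095


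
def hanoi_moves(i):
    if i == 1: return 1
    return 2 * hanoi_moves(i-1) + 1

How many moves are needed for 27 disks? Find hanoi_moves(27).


hanoi_moves(27) = 2 * hanoi_moves(26) + 1
hanoi_moves(26) = 2 * hanoi_moves(25) + 1
hanoi_moves(25) = 2 * hanoi_moves(24) + 1
hanoi_moves(24) = 2 * hanoi_moves(23) + 1
hanoi_moves(23) = 2 * hanoi_moves(22) + 1
hanoi_moves(22) = 2 * hanoi_moves(21) + 1
hanoi_moves(21) = 2 * hanoi_moves(20) + 1
hanoi_moves(20) = 2 * hanoi_moves(19) + 1
hanoi_moves(19) = 2 * hanoi_moves(18) + 1
hanoi_moves(18) = 2 * hanoi_moves(17) + 1
hanoi_moves(17) = 2 * hanoi_moves(16) + 1
hanoi_moves(16) = 2 * hanoi_moves(15) + 1
hanoi_moves(15) = 2 * hanoi_moves(14) + 1
hanoi_moves(14) = 2 * hanoi_moves(13) + 1
hanoi_moves(13) = 2 * hanoi_moves(12) + 1
hanoi_moves(12) = 2 * hanoi_moves(11) + 1
hanoi_moves(11) = 2 * hanoi_moves(10) + 1
hanoi_moves(10) = 2 * hanoi_moves(9) + 1
hanoi_moves(9) = 2 * hanoi_moves(8) + 1
hanoi_moves(8) = 2 * hanoi_moves(7) + 1
hanoi_moves(7) = 2 * hanoi_moves(6) + 1
hanoi_moves(6) = 2 * hanoi_moves(5) + 1
hanoi_moves(5) = 2 * hanoi_moves(4) + 1
hanoi_moves(4) = 2 * hanoi_moves(3) + 1
hanoi_moves(3) = 2 * hanoi_moves(2) + 1
hanoi_moves(2) = 2 * hanoi_moves(1) + 1
hanoi_moves(1) = 1  (base case)
hanoi_moves(2) = 2 * 1 + 1 = 3
hanoi_moves(3) = 2 * 3 + 1 = 7
hanoi_moves(4) = 2 * 7 + 1 = 15
hanoi_moves(5) = 2 * 15 + 1 = 31
hanoi_moves(6) = 2 * 31 + 1 = 63
hanoi_moves(7) = 2 * 63 + 1 = 127
hanoi_moves(8) = 2 * 127 + 1 = 255
hanoi_moves(9) = 2 * 255 + 1 = 511
hanoi_moves(10) = 2 * 511 + 1 = 1023
hanoi_moves(11) = 2 * 1023 + 1 = 2047
hanoi_moves(12) = 2 * 2047 + 1 = 4095
hanoi_moves(13) = 2 * 4095 + 1 = 8191
hanoi_moves(14) = 2 * 8191 + 1 = 16383
hanoi_moves(15) = 2 * 16383 + 1 = 32767
hanoi_moves(16) = 2 * 32767 + 1 = 65535
hanoi_moves(17) = 2 * 65535 + 1 = 131071
hanoi_moves(18) = 2 * 131071 + 1 = 262143
hanoi_moves(19) = 2 * 262143 + 1 = 524287
hanoi_moves(20) = 2 * 524287 + 1 = 1048575
hanoi_moves(21) = 2 * 1048575 + 1 = 2097151
hanoi_moves(22) = 2 * 2097151 + 1 = 4194303
hanoi_moves(23) = 2 * 4194303 + 1 = 8388607
hanoi_moves(24) = 2 * 8388607 + 1 = 16777215
hanoi_moves(25) = 2 * 16777215 + 1 = 33554431
hanoi_moves(26) = 2 * 33554431 + 1 = 67108863
hanoi_moves(27) = 2 * 67108863 + 1 = 134217727

134217727
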